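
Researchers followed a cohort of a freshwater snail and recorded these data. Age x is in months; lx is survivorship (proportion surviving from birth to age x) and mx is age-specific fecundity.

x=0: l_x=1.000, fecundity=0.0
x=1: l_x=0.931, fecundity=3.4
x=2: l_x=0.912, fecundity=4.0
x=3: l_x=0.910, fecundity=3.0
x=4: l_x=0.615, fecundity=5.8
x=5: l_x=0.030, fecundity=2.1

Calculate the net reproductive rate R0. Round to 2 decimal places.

lx·mx by age: 0, 3.1654, 3.648, 2.73, 3.567, 0.063
R0 = Σ lx·mx = 13.1734 → 13.17

13.17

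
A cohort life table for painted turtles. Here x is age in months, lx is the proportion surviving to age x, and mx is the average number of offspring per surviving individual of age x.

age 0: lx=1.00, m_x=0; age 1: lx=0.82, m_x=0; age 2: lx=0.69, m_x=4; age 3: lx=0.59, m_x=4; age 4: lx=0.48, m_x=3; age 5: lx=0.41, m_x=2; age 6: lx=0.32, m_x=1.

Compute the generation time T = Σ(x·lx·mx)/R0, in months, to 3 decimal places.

lx·mx: 0, 0, 2.76, 2.36, 1.44, 0.82, 0.32 → R0 = 7.7
x·lx·mx: 0, 0, 5.52, 7.08, 5.76, 4.1, 1.92 → Σ = 24.38
T = 24.38 / 7.7 = 3.166234… → 3.166

3.166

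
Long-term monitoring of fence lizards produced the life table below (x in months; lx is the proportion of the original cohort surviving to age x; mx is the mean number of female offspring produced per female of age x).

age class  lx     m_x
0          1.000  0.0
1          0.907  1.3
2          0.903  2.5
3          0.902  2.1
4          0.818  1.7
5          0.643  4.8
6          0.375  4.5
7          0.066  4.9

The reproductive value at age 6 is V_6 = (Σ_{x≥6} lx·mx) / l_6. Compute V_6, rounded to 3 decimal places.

5.362

lx·mx for x ≥ 6: 1.6875, 0.3234 → sum = 2.0109
V_6 = 2.0109 / l_6 = 2.0109 / 0.375 = 5.3624 → 5.362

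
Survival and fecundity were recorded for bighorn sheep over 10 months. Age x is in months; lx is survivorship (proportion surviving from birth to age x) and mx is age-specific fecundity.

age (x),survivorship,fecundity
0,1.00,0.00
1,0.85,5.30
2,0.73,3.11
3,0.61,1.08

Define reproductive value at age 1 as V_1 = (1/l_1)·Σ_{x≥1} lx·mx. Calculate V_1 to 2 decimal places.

8.75

lx·mx for x ≥ 1: 4.505, 2.2703, 0.6588 → sum = 7.4341
V_1 = 7.4341 / l_1 = 7.4341 / 0.85 = 8.746 → 8.75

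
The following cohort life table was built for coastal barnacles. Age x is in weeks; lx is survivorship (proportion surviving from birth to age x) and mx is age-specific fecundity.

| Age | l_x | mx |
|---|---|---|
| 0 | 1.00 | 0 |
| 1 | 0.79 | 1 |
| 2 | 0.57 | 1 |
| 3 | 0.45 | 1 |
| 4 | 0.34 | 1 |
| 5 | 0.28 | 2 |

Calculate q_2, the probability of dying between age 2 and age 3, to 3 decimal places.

q_2 = (l_2 − l_3) / l_2 = (0.57 − 0.45) / 0.57
     = 0.12 / 0.57 = 0.210526… → 0.211

0.211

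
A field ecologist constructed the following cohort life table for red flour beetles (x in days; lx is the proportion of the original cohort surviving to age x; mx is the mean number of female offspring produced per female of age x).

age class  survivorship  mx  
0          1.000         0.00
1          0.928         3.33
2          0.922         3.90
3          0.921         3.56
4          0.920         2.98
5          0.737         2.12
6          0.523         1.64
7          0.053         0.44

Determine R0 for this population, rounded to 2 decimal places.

15.15

lx·mx by age: 0, 3.09024, 3.5958, 3.27876, 2.7416, 1.56244, 0.85772, 0.02332
R0 = Σ lx·mx = 15.14988 → 15.15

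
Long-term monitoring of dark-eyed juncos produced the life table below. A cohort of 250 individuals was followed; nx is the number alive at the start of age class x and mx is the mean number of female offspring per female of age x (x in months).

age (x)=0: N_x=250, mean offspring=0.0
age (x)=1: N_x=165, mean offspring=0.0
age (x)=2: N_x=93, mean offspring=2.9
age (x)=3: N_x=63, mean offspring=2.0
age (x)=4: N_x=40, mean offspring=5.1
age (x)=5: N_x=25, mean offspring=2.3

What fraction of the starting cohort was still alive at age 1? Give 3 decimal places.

l_1 = n_1/n_0 = 165/250 = 0.66 → 0.660

0.660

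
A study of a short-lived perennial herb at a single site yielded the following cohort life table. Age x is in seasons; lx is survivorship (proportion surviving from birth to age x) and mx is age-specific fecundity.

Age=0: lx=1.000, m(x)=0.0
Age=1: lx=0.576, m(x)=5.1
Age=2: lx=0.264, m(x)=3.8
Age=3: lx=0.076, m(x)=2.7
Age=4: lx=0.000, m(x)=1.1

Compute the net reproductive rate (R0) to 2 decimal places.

4.15

lx·mx by age: 0, 2.9376, 1.0032, 0.2052, 0
R0 = Σ lx·mx = 4.146 → 4.15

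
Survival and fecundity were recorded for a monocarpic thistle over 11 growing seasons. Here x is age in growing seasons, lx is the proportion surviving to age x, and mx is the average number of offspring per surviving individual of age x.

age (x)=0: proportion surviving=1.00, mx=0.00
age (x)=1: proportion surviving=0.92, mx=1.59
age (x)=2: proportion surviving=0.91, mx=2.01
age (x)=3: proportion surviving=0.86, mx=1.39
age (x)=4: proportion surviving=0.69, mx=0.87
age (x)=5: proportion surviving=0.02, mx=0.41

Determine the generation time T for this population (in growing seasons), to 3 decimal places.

2.188

lx·mx: 0, 1.4628, 1.8291, 1.1954, 0.6003, 0.0082 → R0 = 5.0958
x·lx·mx: 0, 1.4628, 3.6582, 3.5862, 2.4012, 0.041 → Σ = 11.1494
T = 11.1494 / 5.0958 = 2.187959… → 2.188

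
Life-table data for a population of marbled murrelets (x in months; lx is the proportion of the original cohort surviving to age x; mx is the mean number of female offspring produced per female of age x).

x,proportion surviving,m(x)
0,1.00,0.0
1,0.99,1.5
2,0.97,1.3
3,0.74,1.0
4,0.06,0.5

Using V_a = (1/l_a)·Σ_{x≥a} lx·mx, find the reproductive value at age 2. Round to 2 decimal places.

2.09

lx·mx for x ≥ 2: 1.261, 0.74, 0.03 → sum = 2.031
V_2 = 2.031 / l_2 = 2.031 / 0.97 = 2.093814… → 2.09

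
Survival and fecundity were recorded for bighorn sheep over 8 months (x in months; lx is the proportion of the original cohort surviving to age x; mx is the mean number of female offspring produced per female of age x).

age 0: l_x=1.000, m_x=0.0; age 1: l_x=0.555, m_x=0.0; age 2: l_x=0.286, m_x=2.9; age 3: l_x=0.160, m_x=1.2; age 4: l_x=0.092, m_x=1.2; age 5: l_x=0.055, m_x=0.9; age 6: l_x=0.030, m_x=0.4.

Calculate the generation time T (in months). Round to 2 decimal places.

2.51

lx·mx: 0, 0, 0.8294, 0.192, 0.1104, 0.0495, 0.012 → R0 = 1.1933
x·lx·mx: 0, 0, 1.6588, 0.576, 0.4416, 0.2475, 0.072 → Σ = 2.9959
T = 2.9959 / 1.1933 = 2.510601… → 2.51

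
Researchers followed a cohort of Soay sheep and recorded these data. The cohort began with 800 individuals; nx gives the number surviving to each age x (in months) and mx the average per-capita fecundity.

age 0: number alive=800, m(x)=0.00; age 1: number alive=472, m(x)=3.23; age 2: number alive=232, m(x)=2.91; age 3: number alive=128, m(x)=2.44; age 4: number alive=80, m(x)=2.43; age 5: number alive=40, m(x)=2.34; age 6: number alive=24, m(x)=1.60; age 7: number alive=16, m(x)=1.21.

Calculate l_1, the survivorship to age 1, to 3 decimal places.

l_1 = n_1/n_0 = 472/800 = 0.59 → 0.590

0.590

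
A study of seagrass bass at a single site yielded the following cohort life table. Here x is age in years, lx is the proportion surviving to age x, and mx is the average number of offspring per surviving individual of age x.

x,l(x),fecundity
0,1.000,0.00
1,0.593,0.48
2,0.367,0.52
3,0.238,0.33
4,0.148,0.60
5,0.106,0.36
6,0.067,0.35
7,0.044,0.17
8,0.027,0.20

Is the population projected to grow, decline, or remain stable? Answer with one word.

R0 = Σ lx·mx = 0 + 0.28464 + 0.19084 + 0.07854 + 0.0888 + 0.03816 + 0.02345 + 0.00748 + 0.0054 = 0.71731
R0 < 1, so the population is declining.

declining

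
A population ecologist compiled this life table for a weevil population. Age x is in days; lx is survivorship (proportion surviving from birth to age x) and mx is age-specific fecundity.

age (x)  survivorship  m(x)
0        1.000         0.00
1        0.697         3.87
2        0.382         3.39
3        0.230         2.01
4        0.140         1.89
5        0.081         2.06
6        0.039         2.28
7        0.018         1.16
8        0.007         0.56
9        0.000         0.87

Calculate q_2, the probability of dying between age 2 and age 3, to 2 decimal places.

q_2 = (l_2 − l_3) / l_2 = (0.382 − 0.23) / 0.382
     = 0.152 / 0.382 = 0.397906… → 0.40

0.40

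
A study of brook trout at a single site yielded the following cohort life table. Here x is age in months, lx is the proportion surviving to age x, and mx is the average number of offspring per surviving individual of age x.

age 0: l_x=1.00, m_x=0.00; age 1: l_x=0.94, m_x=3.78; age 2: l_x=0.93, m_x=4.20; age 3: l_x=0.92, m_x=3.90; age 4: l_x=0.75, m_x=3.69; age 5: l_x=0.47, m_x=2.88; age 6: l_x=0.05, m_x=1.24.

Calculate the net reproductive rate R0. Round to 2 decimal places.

lx·mx by age: 0, 3.5532, 3.906, 3.588, 2.7675, 1.3536, 0.062
R0 = Σ lx·mx = 15.2303 → 15.23

15.23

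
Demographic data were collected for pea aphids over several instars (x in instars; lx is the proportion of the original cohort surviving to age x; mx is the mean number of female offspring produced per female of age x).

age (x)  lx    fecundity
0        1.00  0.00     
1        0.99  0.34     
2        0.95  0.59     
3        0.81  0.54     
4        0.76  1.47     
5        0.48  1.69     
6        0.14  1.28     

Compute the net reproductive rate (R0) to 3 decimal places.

3.442

lx·mx by age: 0, 0.3366, 0.5605, 0.4374, 1.1172, 0.8112, 0.1792
R0 = Σ lx·mx = 3.4421 → 3.442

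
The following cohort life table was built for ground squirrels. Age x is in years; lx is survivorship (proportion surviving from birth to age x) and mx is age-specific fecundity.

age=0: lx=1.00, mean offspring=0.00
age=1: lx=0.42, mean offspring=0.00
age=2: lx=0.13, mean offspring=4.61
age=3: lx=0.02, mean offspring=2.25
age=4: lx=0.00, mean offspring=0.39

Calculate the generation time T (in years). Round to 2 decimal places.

2.07

lx·mx: 0, 0, 0.5993, 0.045, 0 → R0 = 0.6443
x·lx·mx: 0, 0, 1.1986, 0.135, 0 → Σ = 1.3336
T = 1.3336 / 0.6443 = 2.069843… → 2.07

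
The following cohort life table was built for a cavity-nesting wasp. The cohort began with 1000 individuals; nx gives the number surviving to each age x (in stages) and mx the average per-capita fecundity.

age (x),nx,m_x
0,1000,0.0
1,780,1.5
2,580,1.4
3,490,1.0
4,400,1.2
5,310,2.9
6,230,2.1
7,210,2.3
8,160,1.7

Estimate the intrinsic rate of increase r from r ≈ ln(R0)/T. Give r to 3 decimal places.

0.433

lx = nx/n0 = nx/1000: 1, 0.78, 0.58, 0.49, 0.4, 0.31, 0.23, 0.21, 0.16
R0 = Σ lx·mx = 0 + 1.17 + 0.812 + 0.49 + 0.48 + 0.899 + 0.483 + 0.483 + 0.272 = 5.089
Σ x·lx·mx = 19.134; T = 19.134/5.089 = 3.75987…
r ≈ ln(R0)/T = ln(5.089)/3.75987… = 0.43275… → 0.433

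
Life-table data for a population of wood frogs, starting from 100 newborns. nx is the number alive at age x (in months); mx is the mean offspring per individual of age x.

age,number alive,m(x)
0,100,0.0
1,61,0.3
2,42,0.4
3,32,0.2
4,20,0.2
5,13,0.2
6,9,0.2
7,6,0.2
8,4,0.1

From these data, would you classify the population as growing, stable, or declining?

lx = nx/n0 = nx/100: 1, 0.61, 0.42, 0.32, 0.2, 0.13, 0.09, 0.06, 0.04
R0 = Σ lx·mx = 0 + 0.183 + 0.168 + 0.064 + 0.04 + 0.026 + 0.018 + 0.012 + 0.004 = 0.515
R0 < 1, so the population is declining.

declining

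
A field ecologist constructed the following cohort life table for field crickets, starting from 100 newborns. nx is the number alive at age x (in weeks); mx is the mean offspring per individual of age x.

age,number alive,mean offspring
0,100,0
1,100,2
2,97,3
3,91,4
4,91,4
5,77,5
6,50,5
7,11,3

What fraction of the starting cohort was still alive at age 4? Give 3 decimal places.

l_4 = n_4/n_0 = 91/100 = 0.91 → 0.910

0.910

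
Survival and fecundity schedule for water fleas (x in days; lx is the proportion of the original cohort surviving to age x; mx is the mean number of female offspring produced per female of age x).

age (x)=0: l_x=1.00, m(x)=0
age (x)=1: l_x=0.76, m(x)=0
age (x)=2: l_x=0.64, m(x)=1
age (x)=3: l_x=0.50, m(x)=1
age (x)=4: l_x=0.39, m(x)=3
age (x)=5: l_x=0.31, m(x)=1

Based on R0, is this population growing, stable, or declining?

growing

R0 = Σ lx·mx = 0 + 0 + 0.64 + 0.5 + 1.17 + 0.31 = 2.62
R0 > 1, so the population is growing.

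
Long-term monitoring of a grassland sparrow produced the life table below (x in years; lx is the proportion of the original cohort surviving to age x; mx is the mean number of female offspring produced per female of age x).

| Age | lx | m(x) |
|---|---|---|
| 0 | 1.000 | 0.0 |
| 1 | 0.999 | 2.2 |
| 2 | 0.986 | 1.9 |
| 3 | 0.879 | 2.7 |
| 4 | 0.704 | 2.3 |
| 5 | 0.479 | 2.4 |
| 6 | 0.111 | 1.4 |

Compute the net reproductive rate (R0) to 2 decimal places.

lx·mx by age: 0, 2.1978, 1.8734, 2.3733, 1.6192, 1.1496, 0.1554
R0 = Σ lx·mx = 9.3687 → 9.37

9.37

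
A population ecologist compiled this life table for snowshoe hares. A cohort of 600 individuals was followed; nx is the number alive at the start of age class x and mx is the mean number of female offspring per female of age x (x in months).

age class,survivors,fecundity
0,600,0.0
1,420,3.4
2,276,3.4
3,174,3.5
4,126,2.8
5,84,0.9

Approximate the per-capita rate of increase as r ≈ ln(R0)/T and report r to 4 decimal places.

0.8536

lx = nx/n0 = nx/600: 1, 0.7, 0.46, 0.29, 0.21, 0.14
R0 = Σ lx·mx = 0 + 2.38 + 1.564 + 1.015 + 0.588 + 0.126 = 5.673
Σ x·lx·mx = 11.535; T = 11.535/5.673 = 2.03332…
r ≈ ln(R0)/T = ln(5.673)/2.03332… = 0.853639… → 0.8536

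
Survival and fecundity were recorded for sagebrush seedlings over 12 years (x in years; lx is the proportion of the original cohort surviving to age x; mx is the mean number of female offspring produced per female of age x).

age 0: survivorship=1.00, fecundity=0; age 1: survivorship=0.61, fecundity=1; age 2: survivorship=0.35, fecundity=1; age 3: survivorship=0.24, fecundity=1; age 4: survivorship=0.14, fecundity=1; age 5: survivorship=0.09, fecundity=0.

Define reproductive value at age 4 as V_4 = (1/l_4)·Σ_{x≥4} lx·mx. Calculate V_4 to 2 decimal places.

lx·mx for x ≥ 4: 0.14, 0 → sum = 0.14
V_4 = 0.14 / l_4 = 0.14 / 0.14 = 1 → 1.00

1.00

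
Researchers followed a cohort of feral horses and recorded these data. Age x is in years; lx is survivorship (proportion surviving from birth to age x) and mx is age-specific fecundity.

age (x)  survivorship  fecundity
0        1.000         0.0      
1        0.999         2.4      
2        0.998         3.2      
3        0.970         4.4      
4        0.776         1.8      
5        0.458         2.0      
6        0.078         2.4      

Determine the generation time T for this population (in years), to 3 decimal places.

lx·mx: 0, 2.3976, 3.1936, 4.268, 1.3968, 0.916, 0.1872 → R0 = 12.3592
x·lx·mx: 0, 2.3976, 6.3872, 12.804, 5.5872, 4.58, 1.1232 → Σ = 32.8792
T = 32.8792 / 12.3592 = 2.660302… → 2.660

2.660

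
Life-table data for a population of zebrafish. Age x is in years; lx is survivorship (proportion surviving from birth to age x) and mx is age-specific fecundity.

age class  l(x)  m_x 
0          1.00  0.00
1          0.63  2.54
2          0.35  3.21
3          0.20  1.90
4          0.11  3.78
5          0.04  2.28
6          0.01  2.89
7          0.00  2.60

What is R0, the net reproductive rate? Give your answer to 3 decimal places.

3.640

lx·mx by age: 0, 1.6002, 1.1235, 0.38, 0.4158, 0.0912, 0.0289, 0
R0 = Σ lx·mx = 3.6396 → 3.640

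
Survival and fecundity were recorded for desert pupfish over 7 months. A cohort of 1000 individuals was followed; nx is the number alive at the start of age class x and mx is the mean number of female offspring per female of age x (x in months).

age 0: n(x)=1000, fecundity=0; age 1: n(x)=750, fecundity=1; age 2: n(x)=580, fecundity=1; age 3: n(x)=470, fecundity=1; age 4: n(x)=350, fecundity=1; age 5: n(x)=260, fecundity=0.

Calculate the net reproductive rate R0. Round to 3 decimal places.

2.150

lx = nx/n0 = nx/1000: 1, 0.75, 0.58, 0.47, 0.35, 0.26
lx·mx by age: 0, 0.75, 0.58, 0.47, 0.35, 0
R0 = Σ lx·mx = 2.15 → 2.150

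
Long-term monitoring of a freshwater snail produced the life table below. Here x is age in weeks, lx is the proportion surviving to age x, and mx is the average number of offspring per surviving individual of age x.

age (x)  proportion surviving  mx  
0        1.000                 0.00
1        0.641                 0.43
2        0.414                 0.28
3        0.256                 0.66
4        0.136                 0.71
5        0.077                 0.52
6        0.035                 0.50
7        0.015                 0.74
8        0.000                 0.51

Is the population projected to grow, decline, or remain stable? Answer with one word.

R0 = Σ lx·mx = 0 + 0.27563 + 0.11592 + 0.16896 + 0.09656 + 0.04004 + 0.0175 + 0.0111 + 0 = 0.72571
R0 < 1, so the population is declining.

declining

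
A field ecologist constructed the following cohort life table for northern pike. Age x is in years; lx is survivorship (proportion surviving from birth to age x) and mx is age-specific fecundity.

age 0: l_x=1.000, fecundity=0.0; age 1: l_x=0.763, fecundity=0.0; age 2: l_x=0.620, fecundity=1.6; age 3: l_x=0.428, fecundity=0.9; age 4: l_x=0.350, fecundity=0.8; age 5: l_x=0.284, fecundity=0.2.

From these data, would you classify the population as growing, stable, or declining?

growing

R0 = Σ lx·mx = 0 + 0 + 0.992 + 0.3852 + 0.28 + 0.0568 = 1.714
R0 > 1, so the population is growing.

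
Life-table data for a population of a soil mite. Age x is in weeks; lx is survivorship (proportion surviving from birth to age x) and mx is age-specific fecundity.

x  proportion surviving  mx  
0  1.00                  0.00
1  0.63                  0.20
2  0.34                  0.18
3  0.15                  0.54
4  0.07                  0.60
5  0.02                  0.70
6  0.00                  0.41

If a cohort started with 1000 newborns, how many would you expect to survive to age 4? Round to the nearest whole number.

70

Expected survivors = N0 · l_4 = 1000 × 0.07 = 70 → 70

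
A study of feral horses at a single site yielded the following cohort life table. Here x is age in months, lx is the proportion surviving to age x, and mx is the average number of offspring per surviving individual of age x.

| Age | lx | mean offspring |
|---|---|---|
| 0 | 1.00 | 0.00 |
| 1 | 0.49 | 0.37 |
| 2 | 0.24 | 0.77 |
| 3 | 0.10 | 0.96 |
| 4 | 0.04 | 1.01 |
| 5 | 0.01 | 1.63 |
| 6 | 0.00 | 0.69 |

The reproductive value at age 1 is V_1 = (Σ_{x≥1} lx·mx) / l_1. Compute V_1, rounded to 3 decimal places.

lx·mx for x ≥ 1: 0.1813, 0.1848, 0.096, 0.0404, 0.0163, 0 → sum = 0.5188
V_1 = 0.5188 / l_1 = 0.5188 / 0.49 = 1.058776… → 1.059

1.059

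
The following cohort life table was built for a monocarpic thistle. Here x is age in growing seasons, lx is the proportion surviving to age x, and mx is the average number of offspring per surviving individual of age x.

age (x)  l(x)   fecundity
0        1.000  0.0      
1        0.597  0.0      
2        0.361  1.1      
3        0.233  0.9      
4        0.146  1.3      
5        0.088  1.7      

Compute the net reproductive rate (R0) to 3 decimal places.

lx·mx by age: 0, 0, 0.3971, 0.2097, 0.1898, 0.1496
R0 = Σ lx·mx = 0.9462 → 0.946

0.946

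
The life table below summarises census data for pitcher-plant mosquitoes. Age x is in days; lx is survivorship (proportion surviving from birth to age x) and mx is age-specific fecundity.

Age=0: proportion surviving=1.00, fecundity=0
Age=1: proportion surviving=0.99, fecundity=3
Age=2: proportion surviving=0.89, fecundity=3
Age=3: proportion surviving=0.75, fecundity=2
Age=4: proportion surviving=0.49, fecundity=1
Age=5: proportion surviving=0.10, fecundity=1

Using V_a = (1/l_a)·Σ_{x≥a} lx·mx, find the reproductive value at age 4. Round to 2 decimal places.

lx·mx for x ≥ 4: 0.49, 0.1 → sum = 0.59
V_4 = 0.59 / l_4 = 0.59 / 0.49 = 1.204082… → 1.20

1.20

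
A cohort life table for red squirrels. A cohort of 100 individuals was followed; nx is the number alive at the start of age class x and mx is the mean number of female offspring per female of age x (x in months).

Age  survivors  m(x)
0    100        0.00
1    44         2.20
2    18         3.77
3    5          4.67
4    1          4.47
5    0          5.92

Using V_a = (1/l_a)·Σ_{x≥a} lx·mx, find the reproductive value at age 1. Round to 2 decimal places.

lx = nx/n0 = nx/100: 1, 0.44, 0.18, 0.05, 0.01, 0
lx·mx for x ≥ 1: 0.968, 0.6786, 0.2335, 0.0447, 0 → sum = 1.9248
V_1 = 1.9248 / l_1 = 1.9248 / 0.44 = 4.374545… → 4.37

4.37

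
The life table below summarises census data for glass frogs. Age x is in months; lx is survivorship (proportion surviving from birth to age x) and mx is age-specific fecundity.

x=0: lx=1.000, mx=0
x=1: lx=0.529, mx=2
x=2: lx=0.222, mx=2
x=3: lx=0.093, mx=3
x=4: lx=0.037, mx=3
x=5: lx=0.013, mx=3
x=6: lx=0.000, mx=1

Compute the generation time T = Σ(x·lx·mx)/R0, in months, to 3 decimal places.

lx·mx: 0, 1.058, 0.444, 0.279, 0.111, 0.039, 0 → R0 = 1.931
x·lx·mx: 0, 1.058, 0.888, 0.837, 0.444, 0.195, 0 → Σ = 3.422
T = 3.422 / 1.931 = 1.772139… → 1.772

1.772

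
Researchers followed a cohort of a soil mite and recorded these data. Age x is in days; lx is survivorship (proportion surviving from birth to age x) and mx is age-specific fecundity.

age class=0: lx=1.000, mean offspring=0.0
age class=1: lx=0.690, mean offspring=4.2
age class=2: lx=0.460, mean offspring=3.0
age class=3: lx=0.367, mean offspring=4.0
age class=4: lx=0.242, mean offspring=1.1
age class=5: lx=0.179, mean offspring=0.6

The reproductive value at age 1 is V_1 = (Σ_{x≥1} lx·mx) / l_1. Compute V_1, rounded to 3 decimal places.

8.869

lx·mx for x ≥ 1: 2.898, 1.38, 1.468, 0.2662, 0.1074 → sum = 6.1196
V_1 = 6.1196 / l_1 = 6.1196 / 0.69 = 8.868986… → 8.869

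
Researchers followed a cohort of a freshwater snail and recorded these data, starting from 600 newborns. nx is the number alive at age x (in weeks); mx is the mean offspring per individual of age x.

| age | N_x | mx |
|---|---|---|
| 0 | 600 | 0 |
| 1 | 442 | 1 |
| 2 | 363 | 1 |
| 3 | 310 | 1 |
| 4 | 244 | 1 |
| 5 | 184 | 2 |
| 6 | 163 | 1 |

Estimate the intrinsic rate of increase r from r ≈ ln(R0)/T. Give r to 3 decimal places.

0.368

lx = nx/n0 = nx/600: 1, 0.73667…, 0.605, 0.51667…, 0.40667…, 0.30667…, 0.27167…
R0 = Σ lx·mx = 0 + 0.73667… + 0.605 + 0.51667… + 0.40667… + 0.61333… + 0.27167… = 3.15…
Σ x·lx·mx = 9.82…; T = 9.82…/3.15… = 3.11746…
r ≈ ln(R0)/T = ln(3.15…)/3.11746… = 0.36806… → 0.368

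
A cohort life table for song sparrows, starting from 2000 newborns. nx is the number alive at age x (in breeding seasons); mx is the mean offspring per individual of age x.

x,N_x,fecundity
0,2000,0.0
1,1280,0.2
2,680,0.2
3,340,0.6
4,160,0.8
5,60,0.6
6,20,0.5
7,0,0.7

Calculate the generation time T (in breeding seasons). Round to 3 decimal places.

2.457

lx = nx/n0 = nx/2000: 1, 0.64, 0.34, 0.17, 0.08, 0.03, 0.01, 0
lx·mx: 0, 0.128, 0.068, 0.102, 0.064, 0.018, 0.005, 0 → R0 = 0.385
x·lx·mx: 0, 0.128, 0.136, 0.306, 0.256, 0.09, 0.03, 0 → Σ = 0.946
T = 0.946 / 0.385 = 2.457143… → 2.457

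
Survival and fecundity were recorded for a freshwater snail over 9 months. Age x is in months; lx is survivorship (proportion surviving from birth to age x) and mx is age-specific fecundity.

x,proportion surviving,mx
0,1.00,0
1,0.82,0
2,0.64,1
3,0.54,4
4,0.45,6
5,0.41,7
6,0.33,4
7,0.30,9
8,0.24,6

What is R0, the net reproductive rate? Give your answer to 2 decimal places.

13.83

lx·mx by age: 0, 0, 0.64, 2.16, 2.7, 2.87, 1.32, 2.7, 1.44
R0 = Σ lx·mx = 13.83 → 13.83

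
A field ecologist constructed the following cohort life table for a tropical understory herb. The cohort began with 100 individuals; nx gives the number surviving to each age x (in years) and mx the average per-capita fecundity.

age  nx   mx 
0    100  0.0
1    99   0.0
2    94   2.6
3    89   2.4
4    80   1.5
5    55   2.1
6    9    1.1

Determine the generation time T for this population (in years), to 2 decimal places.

3.19

lx = nx/n0 = nx/100: 1, 0.99, 0.94, 0.89, 0.8, 0.55, 0.09
lx·mx: 0, 0, 2.444, 2.136, 1.2, 1.155, 0.099 → R0 = 7.034
x·lx·mx: 0, 0, 4.888, 6.408, 4.8, 5.775, 0.594 → Σ = 22.465
T = 22.465 / 7.034 = 3.193773… → 3.19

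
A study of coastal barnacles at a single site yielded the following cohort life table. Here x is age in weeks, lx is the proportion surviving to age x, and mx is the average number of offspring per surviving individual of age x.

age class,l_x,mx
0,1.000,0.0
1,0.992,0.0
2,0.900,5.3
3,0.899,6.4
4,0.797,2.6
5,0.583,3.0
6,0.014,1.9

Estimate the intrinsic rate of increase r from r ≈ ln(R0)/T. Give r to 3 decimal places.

R0 = Σ lx·mx = 0 + 0 + 4.77 + 5.7536 + 2.0722 + 1.749 + 0.0266 = 14.3714
Σ x·lx·mx = 43.9942; T = 43.9942/14.3714 = 3.06123…
r ≈ ln(R0)/T = ln(14.3714)/3.06123… = 0.87064… → 0.871

0.871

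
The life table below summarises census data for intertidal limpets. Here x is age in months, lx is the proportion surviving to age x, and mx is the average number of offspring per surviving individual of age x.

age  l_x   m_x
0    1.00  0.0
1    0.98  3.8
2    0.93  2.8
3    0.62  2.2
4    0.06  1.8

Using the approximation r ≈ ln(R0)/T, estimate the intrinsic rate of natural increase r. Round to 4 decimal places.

R0 = Σ lx·mx = 0 + 3.724 + 2.604 + 1.364 + 0.108 = 7.8
Σ x·lx·mx = 13.456; T = 13.456/7.8 = 1.72513…
r ≈ ln(R0)/T = ln(7.8)/1.72513… = 1.190708… → 1.1907

1.1907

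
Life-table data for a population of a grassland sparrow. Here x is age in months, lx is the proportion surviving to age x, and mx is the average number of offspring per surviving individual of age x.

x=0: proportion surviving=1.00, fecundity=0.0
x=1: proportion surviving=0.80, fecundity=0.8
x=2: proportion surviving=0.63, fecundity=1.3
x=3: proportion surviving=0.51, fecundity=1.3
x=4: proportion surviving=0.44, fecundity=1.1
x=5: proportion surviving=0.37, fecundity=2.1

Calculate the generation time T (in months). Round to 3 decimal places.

lx·mx: 0, 0.64, 0.819, 0.663, 0.484, 0.777 → R0 = 3.383
x·lx·mx: 0, 0.64, 1.638, 1.989, 1.936, 3.885 → Σ = 10.088
T = 10.088 / 3.383 = 2.981969… → 2.982

2.982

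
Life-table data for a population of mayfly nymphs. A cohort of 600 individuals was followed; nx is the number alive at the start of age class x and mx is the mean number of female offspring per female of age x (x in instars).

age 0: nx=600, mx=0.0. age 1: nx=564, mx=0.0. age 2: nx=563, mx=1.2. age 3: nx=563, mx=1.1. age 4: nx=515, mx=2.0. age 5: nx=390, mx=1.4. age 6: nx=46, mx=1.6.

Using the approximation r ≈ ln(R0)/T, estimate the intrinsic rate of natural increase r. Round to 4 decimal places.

lx = nx/n0 = nx/600: 1, 0.94, 0.93833…, 0.93833…, 0.85833…, 0.65, 0.07667…
R0 = Σ lx·mx = 0 + 0 + 1.126… + 1.03217… + 1.71667… + 0.91 + 0.12267… = 4.9075…
Σ x·lx·mx = 17.501167…; T = 17.501167…/4.9075… = 3.56621…
r ≈ ln(R0)/T = ln(4.9075…)/3.56621… = 0.446066… → 0.4461

0.4461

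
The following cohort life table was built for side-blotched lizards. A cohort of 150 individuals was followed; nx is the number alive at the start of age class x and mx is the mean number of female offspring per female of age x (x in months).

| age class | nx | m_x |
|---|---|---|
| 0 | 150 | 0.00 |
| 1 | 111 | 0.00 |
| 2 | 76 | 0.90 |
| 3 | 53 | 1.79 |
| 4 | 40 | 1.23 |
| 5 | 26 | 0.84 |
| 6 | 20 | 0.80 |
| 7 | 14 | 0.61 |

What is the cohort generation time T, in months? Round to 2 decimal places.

lx = nx/n0 = nx/150: 1, 0.74, 0.50667…, 0.35333…, 0.26667…, 0.17333…, 0.13333…, 0.09333…
lx·mx: 0, 0, 0.456…, 0.632467…, 0.328…, 0.1456…, 0.106667…, 0.056933… → R0 = 1.725667…
x·lx·mx: 0, 0, 0.912…, 1.8974…, 1.312…, 0.728…, 0.64…, 0.398533… → Σ = 5.887933…
T = 5.887933… / 1.725667… = 3.411976… → 3.41

3.41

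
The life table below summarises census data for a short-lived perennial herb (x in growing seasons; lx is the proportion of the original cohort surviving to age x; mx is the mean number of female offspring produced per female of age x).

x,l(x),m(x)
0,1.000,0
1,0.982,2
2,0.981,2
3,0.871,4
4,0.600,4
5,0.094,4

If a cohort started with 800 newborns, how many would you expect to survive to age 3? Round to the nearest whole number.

Expected survivors = N0 · l_3 = 800 × 0.871 = 696.8 → 697

697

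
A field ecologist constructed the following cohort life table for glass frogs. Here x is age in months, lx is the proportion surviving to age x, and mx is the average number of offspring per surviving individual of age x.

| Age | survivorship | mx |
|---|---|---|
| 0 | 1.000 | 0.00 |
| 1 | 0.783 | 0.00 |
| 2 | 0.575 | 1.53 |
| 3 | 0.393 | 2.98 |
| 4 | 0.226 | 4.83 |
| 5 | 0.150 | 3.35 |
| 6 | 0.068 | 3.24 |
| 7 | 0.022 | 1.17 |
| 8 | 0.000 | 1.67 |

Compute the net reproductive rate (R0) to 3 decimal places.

3.891

lx·mx by age: 0, 0, 0.87975, 1.17114, 1.09158, 0.5025, 0.22032, 0.02574, 0
R0 = Σ lx·mx = 3.89103 → 3.891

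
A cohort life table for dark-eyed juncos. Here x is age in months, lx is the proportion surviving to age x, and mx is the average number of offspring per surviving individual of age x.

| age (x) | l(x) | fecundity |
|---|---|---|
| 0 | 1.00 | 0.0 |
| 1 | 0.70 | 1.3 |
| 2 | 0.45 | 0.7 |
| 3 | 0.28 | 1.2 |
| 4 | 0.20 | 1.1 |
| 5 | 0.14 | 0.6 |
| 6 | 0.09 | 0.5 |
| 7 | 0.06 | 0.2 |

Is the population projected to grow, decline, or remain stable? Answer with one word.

growing

R0 = Σ lx·mx = 0 + 0.91 + 0.315 + 0.336 + 0.22 + 0.084 + 0.045 + 0.012 = 1.922
R0 > 1, so the population is growing.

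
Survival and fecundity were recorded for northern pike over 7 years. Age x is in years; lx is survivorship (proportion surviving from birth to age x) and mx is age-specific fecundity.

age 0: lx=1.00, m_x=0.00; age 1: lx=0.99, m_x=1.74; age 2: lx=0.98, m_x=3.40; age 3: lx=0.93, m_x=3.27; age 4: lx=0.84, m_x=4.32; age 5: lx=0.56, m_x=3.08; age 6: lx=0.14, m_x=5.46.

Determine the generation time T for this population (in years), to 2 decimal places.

3.18

lx·mx: 0, 1.7226, 3.332, 3.0411, 3.6288, 1.7248, 0.7644 → R0 = 14.2137
x·lx·mx: 0, 1.7226, 6.664, 9.1233, 14.5152, 8.624, 4.5864 → Σ = 45.2355
T = 45.2355 / 14.2137 = 3.182528… → 3.18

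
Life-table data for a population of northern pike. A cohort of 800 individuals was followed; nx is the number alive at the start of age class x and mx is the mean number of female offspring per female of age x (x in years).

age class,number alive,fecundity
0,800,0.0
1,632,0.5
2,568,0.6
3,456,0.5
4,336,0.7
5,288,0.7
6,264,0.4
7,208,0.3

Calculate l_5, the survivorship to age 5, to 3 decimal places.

0.360

l_5 = n_5/n_0 = 288/800 = 0.36 → 0.360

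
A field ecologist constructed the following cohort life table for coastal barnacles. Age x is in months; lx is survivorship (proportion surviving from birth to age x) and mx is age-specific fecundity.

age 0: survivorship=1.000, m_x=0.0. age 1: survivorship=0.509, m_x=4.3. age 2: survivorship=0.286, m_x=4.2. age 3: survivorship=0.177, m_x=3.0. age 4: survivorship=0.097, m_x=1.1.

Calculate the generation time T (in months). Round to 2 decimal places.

1.64

lx·mx: 0, 2.1887, 1.2012, 0.531, 0.1067 → R0 = 4.0276
x·lx·mx: 0, 2.1887, 2.4024, 1.593, 0.4268 → Σ = 6.6109
T = 6.6109 / 4.0276 = 1.641399… → 1.64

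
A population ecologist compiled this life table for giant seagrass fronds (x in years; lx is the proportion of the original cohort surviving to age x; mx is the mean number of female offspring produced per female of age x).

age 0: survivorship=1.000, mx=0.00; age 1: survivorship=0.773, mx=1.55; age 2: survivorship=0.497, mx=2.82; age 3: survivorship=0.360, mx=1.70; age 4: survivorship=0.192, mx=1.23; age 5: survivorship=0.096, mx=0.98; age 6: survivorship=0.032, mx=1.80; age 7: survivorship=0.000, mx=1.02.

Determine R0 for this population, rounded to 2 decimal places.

lx·mx by age: 0, 1.19815, 1.40154, 0.612, 0.23616, 0.09408, 0.0576, 0
R0 = Σ lx·mx = 3.59953 → 3.60

3.60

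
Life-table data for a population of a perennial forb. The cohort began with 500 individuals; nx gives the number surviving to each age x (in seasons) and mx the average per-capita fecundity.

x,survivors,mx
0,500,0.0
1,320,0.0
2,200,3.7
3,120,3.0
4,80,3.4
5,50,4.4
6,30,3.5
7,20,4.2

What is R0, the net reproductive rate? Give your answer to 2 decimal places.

lx = nx/n0 = nx/500: 1, 0.64, 0.4, 0.24, 0.16, 0.1, 0.06, 0.04
lx·mx by age: 0, 0, 1.48, 0.72, 0.544, 0.44, 0.21, 0.168
R0 = Σ lx·mx = 3.562 → 3.56

3.56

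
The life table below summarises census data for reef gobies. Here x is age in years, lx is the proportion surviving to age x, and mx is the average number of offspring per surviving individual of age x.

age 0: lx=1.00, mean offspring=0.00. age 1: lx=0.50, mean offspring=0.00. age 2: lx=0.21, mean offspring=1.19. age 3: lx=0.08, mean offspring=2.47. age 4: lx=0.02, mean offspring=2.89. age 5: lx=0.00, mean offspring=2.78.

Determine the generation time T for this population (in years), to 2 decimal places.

lx·mx: 0, 0, 0.2499, 0.1976, 0.0578, 0 → R0 = 0.5053
x·lx·mx: 0, 0, 0.4998, 0.5928, 0.2312, 0 → Σ = 1.3238
T = 1.3238 / 0.5053 = 2.61983… → 2.62

2.62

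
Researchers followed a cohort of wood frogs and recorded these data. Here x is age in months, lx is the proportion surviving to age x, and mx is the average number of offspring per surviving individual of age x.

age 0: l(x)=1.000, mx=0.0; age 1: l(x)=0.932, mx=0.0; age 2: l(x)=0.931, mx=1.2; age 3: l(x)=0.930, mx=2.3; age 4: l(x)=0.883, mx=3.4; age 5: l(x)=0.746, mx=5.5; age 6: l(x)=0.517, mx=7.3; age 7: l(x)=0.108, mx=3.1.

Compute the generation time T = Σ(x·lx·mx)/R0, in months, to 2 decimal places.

4.57

lx·mx: 0, 0, 1.1172, 2.139, 3.0022, 4.103, 3.7741, 0.3348 → R0 = 14.4703
x·lx·mx: 0, 0, 2.2344, 6.417, 12.0088, 20.515, 22.6446, 2.3436 → Σ = 66.1634
T = 66.1634 / 14.4703 = 4.572359… → 4.57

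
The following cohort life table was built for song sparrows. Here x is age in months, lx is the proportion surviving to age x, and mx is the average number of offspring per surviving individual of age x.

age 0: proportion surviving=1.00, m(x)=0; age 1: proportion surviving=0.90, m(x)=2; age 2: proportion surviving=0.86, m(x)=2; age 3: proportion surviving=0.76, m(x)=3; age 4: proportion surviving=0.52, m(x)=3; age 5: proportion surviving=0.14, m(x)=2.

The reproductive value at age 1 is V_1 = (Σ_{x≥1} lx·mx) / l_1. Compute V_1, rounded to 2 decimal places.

lx·mx for x ≥ 1: 1.8, 1.72, 2.28, 1.56, 0.28 → sum = 7.64
V_1 = 7.64 / l_1 = 7.64 / 0.9 = 8.488889… → 8.49

8.49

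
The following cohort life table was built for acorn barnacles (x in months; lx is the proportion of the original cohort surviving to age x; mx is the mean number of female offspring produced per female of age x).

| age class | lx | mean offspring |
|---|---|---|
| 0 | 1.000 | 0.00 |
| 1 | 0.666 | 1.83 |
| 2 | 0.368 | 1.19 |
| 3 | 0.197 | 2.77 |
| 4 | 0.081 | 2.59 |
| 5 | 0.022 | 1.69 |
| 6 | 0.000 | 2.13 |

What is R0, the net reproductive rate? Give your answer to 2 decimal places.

lx·mx by age: 0, 1.21878, 0.43792, 0.54569, 0.20979, 0.03718, 0
R0 = Σ lx·mx = 2.44936 → 2.45

2.45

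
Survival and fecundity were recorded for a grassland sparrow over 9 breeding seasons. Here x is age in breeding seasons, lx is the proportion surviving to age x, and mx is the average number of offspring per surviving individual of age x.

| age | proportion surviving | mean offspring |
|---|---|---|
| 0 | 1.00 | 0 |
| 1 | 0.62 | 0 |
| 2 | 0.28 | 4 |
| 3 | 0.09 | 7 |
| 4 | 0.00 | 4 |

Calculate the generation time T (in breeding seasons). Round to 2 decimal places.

2.36

lx·mx: 0, 0, 1.12, 0.63, 0 → R0 = 1.75
x·lx·mx: 0, 0, 2.24, 1.89, 0 → Σ = 4.13
T = 4.13 / 1.75 = 2.36 → 2.36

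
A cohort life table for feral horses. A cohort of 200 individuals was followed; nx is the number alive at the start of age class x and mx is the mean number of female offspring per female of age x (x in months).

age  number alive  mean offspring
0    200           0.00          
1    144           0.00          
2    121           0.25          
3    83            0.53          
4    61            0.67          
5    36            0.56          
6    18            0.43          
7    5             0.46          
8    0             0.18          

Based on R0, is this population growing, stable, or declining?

declining

lx = nx/n0 = nx/200: 1, 0.72, 0.605, 0.415, 0.305, 0.18, 0.09, 0.025, 0
R0 = Σ lx·mx = 0 + 0 + 0.15125 + 0.21995 + 0.20435 + 0.1008 + 0.0387 + 0.0115 + 0 = 0.72655
R0 < 1, so the population is declining.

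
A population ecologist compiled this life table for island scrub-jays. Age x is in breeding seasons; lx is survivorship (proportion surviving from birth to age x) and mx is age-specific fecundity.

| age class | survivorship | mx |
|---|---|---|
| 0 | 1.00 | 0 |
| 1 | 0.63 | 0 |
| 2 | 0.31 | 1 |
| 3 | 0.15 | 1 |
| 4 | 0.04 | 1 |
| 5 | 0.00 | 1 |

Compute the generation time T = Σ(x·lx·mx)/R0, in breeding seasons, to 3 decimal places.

2.460

lx·mx: 0, 0, 0.31, 0.15, 0.04, 0 → R0 = 0.5
x·lx·mx: 0, 0, 0.62, 0.45, 0.16, 0 → Σ = 1.23
T = 1.23 / 0.5 = 2.46 → 2.460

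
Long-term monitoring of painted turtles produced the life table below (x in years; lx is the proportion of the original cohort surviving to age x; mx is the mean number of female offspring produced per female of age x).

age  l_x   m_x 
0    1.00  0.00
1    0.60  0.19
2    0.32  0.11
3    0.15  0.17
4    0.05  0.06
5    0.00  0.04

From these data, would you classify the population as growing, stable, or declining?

R0 = Σ lx·mx = 0 + 0.114 + 0.0352 + 0.0255 + 0.003 + 0 = 0.1777
R0 < 1, so the population is declining.

declining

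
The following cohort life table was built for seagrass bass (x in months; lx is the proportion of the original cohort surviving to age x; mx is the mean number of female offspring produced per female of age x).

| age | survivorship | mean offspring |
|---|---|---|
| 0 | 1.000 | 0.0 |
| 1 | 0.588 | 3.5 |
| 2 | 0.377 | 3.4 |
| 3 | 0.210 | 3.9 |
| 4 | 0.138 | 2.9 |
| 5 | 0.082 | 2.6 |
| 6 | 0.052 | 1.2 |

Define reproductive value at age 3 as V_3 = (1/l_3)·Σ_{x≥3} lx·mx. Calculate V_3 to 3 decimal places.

7.118

lx·mx for x ≥ 3: 0.819, 0.4002, 0.2132, 0.0624 → sum = 1.4948
V_3 = 1.4948 / l_3 = 1.4948 / 0.21 = 7.118095… → 7.118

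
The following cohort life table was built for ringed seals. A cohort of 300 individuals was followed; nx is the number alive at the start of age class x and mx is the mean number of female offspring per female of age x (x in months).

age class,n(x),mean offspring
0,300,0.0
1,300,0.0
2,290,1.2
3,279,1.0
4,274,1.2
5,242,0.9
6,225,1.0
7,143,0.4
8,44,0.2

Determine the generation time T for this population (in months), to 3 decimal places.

lx = nx/n0 = nx/300: 1, 1, 0.96667…, 0.93, 0.91333…, 0.80667…, 0.75, 0.47667…, 0.14667…
lx·mx: 0, 0, 1.16…, 0.93, 1.096…, 0.726…, 0.75, 0.190667…, 0.029333… → R0 = 4.882…
x·lx·mx: 0, 0, 2.32…, 2.79, 4.384…, 3.63…, 4.5, 1.334667…, 0.234667… → Σ = 19.193333…
T = 19.193333… / 4.882… = 3.931449… → 3.931

3.931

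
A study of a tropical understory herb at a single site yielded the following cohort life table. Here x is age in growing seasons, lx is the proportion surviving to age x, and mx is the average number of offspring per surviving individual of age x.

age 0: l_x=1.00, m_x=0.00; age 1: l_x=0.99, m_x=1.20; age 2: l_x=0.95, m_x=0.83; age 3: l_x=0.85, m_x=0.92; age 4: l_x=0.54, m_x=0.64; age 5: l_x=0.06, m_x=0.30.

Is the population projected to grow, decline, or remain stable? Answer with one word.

growing

R0 = Σ lx·mx = 0 + 1.188 + 0.7885 + 0.782 + 0.3456 + 0.018 = 3.1221
R0 > 1, so the population is growing.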